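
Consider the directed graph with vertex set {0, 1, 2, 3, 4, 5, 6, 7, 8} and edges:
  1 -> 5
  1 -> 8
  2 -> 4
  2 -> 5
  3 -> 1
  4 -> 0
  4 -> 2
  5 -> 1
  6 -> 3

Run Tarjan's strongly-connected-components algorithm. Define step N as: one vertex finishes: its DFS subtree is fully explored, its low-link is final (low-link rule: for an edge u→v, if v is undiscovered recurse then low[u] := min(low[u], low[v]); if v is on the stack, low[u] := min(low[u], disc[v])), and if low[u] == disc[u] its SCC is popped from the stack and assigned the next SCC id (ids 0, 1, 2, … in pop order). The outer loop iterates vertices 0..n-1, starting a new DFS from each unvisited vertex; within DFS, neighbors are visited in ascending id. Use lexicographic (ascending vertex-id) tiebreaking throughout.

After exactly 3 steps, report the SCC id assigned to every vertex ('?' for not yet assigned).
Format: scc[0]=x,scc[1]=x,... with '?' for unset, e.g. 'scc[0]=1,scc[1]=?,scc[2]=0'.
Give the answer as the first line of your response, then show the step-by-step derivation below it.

scc[0]=0,scc[1]=?,scc[2]=?,scc[3]=?,scc[4]=?,scc[5]=?,scc[6]=?,scc[7]=?,scc[8]=1

step 1: low=(low[0]=0,low[1]=?,low[2]=?,low[3]=?,low[4]=?,low[5]=?,low[6]=?,low[7]=?,low[8]=?); scc=(scc[0]=0,scc[1]=?,scc[2]=?,scc[3]=?,scc[4]=?,scc[5]=?,scc[6]=?,scc[7]=?,scc[8]=?)
step 2: low=(low[0]=0,low[1]=1,low[2]=?,low[3]=?,low[4]=?,low[5]=1,low[6]=?,low[7]=?,low[8]=?); scc=(scc[0]=0,scc[1]=?,scc[2]=?,scc[3]=?,scc[4]=?,scc[5]=?,scc[6]=?,scc[7]=?,scc[8]=?)
step 3: low=(low[0]=0,low[1]=1,low[2]=?,low[3]=?,low[4]=?,low[5]=1,low[6]=?,low[7]=?,low[8]=3); scc=(scc[0]=0,scc[1]=?,scc[2]=?,scc[3]=?,scc[4]=?,scc[5]=?,scc[6]=?,scc[7]=?,scc[8]=1)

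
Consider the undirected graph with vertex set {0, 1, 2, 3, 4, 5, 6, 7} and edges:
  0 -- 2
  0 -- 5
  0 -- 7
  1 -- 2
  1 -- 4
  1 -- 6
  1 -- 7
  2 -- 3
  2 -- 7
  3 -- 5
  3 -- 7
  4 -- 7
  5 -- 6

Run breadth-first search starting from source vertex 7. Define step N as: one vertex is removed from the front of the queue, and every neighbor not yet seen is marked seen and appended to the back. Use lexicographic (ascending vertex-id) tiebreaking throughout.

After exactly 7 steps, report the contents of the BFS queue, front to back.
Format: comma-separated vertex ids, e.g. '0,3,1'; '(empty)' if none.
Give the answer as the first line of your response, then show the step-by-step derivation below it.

6

step 1: dequeue 7; queue=[0,1,2,3,4]; order=7
step 2: dequeue 0; queue=[1,2,3,4,5]; order=7,0
step 3: dequeue 1; queue=[2,3,4,5,6]; order=7,0,1
step 4: dequeue 2; queue=[3,4,5,6]; order=7,0,1,2
step 5: dequeue 3; queue=[4,5,6]; order=7,0,1,2,3
step 6: dequeue 4; queue=[5,6]; order=7,0,1,2,3,4
step 7: dequeue 5; queue=[6]; order=7,0,1,2,3,4,5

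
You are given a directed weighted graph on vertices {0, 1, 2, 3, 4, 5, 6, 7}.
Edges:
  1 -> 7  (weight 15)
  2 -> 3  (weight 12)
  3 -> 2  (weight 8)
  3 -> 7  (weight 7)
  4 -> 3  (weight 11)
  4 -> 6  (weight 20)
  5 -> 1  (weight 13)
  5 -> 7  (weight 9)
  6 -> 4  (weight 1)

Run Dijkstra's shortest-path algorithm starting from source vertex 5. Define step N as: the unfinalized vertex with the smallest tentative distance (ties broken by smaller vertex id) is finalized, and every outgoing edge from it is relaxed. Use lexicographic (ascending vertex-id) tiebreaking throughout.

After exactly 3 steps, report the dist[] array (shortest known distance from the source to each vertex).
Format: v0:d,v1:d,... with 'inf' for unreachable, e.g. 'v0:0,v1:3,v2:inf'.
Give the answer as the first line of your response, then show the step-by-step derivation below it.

v0:inf,v1:13,v2:inf,v3:inf,v4:inf,v5:0,v6:inf,v7:9

step 1: dist = v0:inf,v1:13,v2:inf,v3:inf,v4:inf,v5:0,v6:inf,v7:9
step 2: dist = v0:inf,v1:13,v2:inf,v3:inf,v4:inf,v5:0,v6:inf,v7:9
step 3: dist = v0:inf,v1:13,v2:inf,v3:inf,v4:inf,v5:0,v6:inf,v7:9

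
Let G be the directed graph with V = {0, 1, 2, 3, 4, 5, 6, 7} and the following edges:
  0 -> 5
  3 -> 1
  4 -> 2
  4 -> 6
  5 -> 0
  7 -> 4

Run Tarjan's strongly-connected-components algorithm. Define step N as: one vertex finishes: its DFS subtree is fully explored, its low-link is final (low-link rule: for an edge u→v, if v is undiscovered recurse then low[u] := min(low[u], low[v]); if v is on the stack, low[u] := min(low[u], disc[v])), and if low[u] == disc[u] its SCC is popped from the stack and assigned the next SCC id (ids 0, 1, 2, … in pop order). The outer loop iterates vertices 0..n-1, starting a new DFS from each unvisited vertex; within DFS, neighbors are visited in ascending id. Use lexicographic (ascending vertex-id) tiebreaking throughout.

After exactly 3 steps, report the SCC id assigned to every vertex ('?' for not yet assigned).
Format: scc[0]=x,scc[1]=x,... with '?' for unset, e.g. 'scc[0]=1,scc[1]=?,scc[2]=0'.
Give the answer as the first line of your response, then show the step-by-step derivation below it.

scc[0]=0,scc[1]=1,scc[2]=?,scc[3]=?,scc[4]=?,scc[5]=0,scc[6]=?,scc[7]=?

step 1: low=(low[0]=0,low[1]=?,low[2]=?,low[3]=?,low[4]=?,low[5]=0,low[6]=?,low[7]=?); scc=(scc[0]=?,scc[1]=?,scc[2]=?,scc[3]=?,scc[4]=?,scc[5]=?,scc[6]=?,scc[7]=?)
step 2: low=(low[0]=0,low[1]=?,low[2]=?,low[3]=?,low[4]=?,low[5]=0,low[6]=?,low[7]=?); scc=(scc[0]=0,scc[1]=?,scc[2]=?,scc[3]=?,scc[4]=?,scc[5]=0,scc[6]=?,scc[7]=?)
step 3: low=(low[0]=0,low[1]=2,low[2]=?,low[3]=?,low[4]=?,low[5]=0,low[6]=?,low[7]=?); scc=(scc[0]=0,scc[1]=1,scc[2]=?,scc[3]=?,scc[4]=?,scc[5]=0,scc[6]=?,scc[7]=?)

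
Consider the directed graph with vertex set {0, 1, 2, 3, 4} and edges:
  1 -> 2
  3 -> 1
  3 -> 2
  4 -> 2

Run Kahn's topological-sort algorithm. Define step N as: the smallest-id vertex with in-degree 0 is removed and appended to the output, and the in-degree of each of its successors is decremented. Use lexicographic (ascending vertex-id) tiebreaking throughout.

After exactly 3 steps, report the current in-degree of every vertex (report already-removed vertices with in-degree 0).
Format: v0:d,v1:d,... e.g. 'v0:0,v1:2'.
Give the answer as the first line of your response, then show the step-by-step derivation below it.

v0:0,v1:0,v2:1,v3:0,v4:0

step 1: output 0; order=[0]; indeg=(0,1,3,0,0)
step 2: output 3; order=[0,3]; indeg=(0,0,2,0,0)
step 3: output 1; order=[0,3,1]; indeg=(0,0,1,0,0)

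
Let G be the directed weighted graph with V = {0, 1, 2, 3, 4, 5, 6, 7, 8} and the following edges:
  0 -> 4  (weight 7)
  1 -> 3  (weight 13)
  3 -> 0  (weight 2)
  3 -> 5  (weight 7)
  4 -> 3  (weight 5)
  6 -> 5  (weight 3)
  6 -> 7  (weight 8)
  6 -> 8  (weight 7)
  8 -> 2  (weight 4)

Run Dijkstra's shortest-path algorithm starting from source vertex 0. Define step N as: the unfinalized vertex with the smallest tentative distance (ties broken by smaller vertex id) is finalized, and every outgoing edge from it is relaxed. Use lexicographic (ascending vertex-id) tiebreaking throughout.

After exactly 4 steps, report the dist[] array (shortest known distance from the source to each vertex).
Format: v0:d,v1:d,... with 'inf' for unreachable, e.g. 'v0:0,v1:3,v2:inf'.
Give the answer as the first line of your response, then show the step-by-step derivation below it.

v0:0,v1:inf,v2:inf,v3:12,v4:7,v5:19,v6:inf,v7:inf,v8:inf

step 1: dist = v0:0,v1:inf,v2:inf,v3:inf,v4:7,v5:inf,v6:inf,v7:inf,v8:inf
step 2: dist = v0:0,v1:inf,v2:inf,v3:12,v4:7,v5:inf,v6:inf,v7:inf,v8:inf
step 3: dist = v0:0,v1:inf,v2:inf,v3:12,v4:7,v5:19,v6:inf,v7:inf,v8:inf
step 4: dist = v0:0,v1:inf,v2:inf,v3:12,v4:7,v5:19,v6:inf,v7:inf,v8:inf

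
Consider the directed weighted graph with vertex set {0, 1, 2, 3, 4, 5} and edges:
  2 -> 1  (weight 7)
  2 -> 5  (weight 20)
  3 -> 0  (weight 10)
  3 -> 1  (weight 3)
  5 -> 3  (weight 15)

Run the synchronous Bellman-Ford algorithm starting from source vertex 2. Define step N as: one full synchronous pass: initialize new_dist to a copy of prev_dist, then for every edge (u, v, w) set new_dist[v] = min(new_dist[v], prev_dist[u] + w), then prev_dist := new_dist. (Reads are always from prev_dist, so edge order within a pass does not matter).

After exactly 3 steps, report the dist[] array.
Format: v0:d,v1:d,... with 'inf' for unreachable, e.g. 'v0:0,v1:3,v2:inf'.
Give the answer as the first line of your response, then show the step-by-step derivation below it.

v0:45,v1:7,v2:0,v3:35,v4:inf,v5:20

step 1: dist = v0:inf,v1:7,v2:0,v3:inf,v4:inf,v5:20
step 2: dist = v0:inf,v1:7,v2:0,v3:35,v4:inf,v5:20
step 3: dist = v0:45,v1:7,v2:0,v3:35,v4:inf,v5:20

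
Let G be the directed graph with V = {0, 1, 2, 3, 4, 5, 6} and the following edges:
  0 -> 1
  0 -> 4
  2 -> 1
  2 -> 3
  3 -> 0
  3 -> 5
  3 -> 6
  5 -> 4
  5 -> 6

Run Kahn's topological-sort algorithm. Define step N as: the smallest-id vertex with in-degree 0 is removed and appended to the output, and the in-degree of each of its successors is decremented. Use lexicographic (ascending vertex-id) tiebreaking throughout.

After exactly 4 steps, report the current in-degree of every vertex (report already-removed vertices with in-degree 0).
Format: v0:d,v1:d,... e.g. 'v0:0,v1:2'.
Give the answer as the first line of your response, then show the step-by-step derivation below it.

v0:0,v1:0,v2:0,v3:0,v4:1,v5:0,v6:1

step 1: output 2; order=[2]; indeg=(1,1,0,0,2,1,2)
step 2: output 3; order=[2,3]; indeg=(0,1,0,0,2,0,1)
step 3: output 0; order=[2,3,0]; indeg=(0,0,0,0,1,0,1)
step 4: output 1; order=[2,3,0,1]; indeg=(0,0,0,0,1,0,1)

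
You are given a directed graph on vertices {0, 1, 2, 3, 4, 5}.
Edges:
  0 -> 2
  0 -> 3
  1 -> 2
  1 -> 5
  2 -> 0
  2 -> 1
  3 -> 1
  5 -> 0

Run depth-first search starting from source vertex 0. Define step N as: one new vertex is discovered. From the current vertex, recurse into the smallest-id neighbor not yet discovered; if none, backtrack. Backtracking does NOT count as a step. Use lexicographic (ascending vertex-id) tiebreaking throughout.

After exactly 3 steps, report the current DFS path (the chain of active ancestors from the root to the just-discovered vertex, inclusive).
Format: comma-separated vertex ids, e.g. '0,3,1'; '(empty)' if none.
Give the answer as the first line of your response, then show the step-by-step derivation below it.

0,2,1

step 1: discover 0; path=0; order=0
step 2: discover 2; path=0>2; order=0,2
step 3: discover 1; path=0>2>1; order=0,2,1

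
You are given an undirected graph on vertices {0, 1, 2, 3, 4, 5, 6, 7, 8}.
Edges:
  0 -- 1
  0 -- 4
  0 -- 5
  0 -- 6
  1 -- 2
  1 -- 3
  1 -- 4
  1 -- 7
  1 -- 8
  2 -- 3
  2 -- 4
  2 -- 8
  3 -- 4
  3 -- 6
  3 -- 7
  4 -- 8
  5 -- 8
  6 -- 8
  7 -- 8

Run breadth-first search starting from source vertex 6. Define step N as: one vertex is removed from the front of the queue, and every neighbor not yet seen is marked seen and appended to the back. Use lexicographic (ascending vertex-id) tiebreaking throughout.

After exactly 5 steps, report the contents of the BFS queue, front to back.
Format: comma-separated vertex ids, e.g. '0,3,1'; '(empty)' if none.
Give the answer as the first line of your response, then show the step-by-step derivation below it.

4,5,2,7

step 1: dequeue 6; queue=[0,3,8]; order=6
step 2: dequeue 0; queue=[3,8,1,4,5]; order=6,0
step 3: dequeue 3; queue=[8,1,4,5,2,7]; order=6,0,3
step 4: dequeue 8; queue=[1,4,5,2,7]; order=6,0,3,8
step 5: dequeue 1; queue=[4,5,2,7]; order=6,0,3,8,1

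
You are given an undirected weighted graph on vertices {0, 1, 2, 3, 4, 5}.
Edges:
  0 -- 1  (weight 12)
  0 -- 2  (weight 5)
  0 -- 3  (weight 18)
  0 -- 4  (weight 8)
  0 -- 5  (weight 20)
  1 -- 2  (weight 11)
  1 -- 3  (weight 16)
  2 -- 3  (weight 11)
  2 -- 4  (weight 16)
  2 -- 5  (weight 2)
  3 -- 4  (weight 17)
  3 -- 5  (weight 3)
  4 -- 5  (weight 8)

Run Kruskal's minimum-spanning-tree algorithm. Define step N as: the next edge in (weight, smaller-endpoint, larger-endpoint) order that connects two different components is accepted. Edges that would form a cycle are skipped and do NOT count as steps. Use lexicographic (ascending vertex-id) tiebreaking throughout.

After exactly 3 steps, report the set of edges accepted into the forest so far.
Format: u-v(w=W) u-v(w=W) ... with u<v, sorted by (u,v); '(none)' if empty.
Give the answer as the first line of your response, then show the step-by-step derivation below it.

0-2(w=5) 2-5(w=2) 3-5(w=3)

step 1: add edge 2-5 (w=2); MST = {2-5(w=2)}
step 2: add edge 3-5 (w=3); MST = {2-5(w=2) 3-5(w=3)}
step 3: add edge 0-2 (w=5); MST = {0-2(w=5) 2-5(w=2) 3-5(w=3)}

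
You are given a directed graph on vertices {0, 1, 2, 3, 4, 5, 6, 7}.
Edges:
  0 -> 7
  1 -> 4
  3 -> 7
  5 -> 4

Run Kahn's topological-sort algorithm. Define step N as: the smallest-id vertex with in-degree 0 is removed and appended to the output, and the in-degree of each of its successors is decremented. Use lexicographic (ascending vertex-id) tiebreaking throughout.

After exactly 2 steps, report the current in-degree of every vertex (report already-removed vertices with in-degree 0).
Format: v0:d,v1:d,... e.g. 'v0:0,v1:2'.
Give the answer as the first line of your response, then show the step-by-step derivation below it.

v0:0,v1:0,v2:0,v3:0,v4:1,v5:0,v6:0,v7:1

step 1: output 0; order=[0]; indeg=(0,0,0,0,2,0,0,1)
step 2: output 1; order=[0,1]; indeg=(0,0,0,0,1,0,0,1)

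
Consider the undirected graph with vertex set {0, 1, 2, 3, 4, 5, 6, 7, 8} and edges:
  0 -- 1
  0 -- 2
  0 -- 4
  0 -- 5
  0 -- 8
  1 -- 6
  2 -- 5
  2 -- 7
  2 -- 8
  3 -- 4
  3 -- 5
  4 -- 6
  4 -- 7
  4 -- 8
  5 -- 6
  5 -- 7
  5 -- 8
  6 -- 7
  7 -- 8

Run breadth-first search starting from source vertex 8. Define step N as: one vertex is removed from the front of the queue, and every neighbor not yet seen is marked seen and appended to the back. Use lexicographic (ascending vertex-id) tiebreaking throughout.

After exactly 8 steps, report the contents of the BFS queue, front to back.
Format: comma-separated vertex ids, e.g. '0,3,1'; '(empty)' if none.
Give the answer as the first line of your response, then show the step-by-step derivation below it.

6

step 1: dequeue 8; queue=[0,2,4,5,7]; order=8
step 2: dequeue 0; queue=[2,4,5,7,1]; order=8,0
step 3: dequeue 2; queue=[4,5,7,1]; order=8,0,2
step 4: dequeue 4; queue=[5,7,1,3,6]; order=8,0,2,4
step 5: dequeue 5; queue=[7,1,3,6]; order=8,0,2,4,5
step 6: dequeue 7; queue=[1,3,6]; order=8,0,2,4,5,7
step 7: dequeue 1; queue=[3,6]; order=8,0,2,4,5,7,1
step 8: dequeue 3; queue=[6]; order=8,0,2,4,5,7,1,3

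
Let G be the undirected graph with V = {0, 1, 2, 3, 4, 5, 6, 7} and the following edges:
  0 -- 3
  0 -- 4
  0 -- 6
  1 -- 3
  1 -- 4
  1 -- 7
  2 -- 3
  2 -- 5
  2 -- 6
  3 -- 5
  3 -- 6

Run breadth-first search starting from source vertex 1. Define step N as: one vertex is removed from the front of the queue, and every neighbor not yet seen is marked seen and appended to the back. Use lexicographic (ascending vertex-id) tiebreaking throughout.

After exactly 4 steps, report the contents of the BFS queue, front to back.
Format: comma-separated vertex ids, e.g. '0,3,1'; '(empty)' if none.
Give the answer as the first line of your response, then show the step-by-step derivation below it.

0,2,5,6

step 1: dequeue 1; queue=[3,4,7]; order=1
step 2: dequeue 3; queue=[4,7,0,2,5,6]; order=1,3
step 3: dequeue 4; queue=[7,0,2,5,6]; order=1,3,4
step 4: dequeue 7; queue=[0,2,5,6]; order=1,3,4,7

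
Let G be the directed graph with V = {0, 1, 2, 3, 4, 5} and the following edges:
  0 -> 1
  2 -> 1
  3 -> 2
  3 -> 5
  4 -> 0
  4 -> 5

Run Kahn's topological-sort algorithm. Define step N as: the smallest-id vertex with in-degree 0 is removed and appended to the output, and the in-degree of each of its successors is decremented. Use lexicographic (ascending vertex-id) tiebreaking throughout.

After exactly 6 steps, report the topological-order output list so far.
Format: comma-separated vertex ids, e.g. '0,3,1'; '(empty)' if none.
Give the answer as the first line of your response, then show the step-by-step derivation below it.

3,2,4,0,1,5

step 1: output 3; order=[3]; indeg=(1,2,0,0,0,1)
step 2: output 2; order=[3,2]; indeg=(1,1,0,0,0,1)
step 3: output 4; order=[3,2,4]; indeg=(0,1,0,0,0,0)
step 4: output 0; order=[3,2,4,0]; indeg=(0,0,0,0,0,0)
step 5: output 1; order=[3,2,4,0,1]; indeg=(0,0,0,0,0,0)
step 6: output 5; order=[3,2,4,0,1,5]; indeg=(0,0,0,0,0,0)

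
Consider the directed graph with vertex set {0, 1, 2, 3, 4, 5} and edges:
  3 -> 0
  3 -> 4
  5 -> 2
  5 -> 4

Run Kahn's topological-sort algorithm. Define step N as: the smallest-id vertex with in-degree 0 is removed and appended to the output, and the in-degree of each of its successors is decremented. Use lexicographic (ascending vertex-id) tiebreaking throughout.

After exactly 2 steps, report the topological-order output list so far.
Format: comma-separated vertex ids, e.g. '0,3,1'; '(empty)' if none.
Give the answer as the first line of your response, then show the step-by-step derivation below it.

1,3

step 1: output 1; order=[1]; indeg=(1,0,1,0,2,0)
step 2: output 3; order=[1,3]; indeg=(0,0,1,0,1,0)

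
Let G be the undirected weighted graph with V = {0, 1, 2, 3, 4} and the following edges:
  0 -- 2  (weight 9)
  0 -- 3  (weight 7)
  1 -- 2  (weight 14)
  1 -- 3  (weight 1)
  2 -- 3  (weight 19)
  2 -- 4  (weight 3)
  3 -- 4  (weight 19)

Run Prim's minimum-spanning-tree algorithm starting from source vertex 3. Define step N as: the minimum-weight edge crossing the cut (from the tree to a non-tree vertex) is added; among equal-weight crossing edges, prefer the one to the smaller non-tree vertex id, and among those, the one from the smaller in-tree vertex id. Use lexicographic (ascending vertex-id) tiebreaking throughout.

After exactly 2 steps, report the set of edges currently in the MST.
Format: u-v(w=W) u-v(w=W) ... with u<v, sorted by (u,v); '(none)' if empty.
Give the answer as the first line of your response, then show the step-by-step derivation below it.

0-3(w=7) 1-3(w=1)

step 1: add edge 1-3 (w=1); MST = {1-3(w=1)}
step 2: add edge 0-3 (w=7); MST = {0-3(w=7) 1-3(w=1)}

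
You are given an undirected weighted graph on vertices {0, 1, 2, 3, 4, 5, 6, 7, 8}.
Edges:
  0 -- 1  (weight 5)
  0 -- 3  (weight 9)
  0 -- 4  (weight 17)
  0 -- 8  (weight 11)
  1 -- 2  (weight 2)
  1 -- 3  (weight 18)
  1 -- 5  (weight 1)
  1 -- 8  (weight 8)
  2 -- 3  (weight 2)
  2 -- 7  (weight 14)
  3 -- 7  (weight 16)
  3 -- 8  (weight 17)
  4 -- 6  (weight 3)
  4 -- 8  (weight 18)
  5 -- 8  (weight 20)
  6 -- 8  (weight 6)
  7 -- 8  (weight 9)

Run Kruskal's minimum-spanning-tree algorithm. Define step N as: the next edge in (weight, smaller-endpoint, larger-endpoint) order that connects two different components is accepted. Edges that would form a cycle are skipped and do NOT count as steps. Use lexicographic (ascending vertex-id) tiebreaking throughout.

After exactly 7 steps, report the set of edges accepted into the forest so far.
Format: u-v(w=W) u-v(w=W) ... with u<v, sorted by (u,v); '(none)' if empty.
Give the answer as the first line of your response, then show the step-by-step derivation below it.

0-1(w=5) 1-2(w=2) 1-5(w=1) 1-8(w=8) 2-3(w=2) 4-6(w=3) 6-8(w=6)

step 1: add edge 1-5 (w=1); MST = {1-5(w=1)}
step 2: add edge 1-2 (w=2); MST = {1-2(w=2) 1-5(w=1)}
step 3: add edge 2-3 (w=2); MST = {1-2(w=2) 1-5(w=1) 2-3(w=2)}
step 4: add edge 4-6 (w=3); MST = {1-2(w=2) 1-5(w=1) 2-3(w=2) 4-6(w=3)}
step 5: add edge 0-1 (w=5); MST = {0-1(w=5) 1-2(w=2) 1-5(w=1) 2-3(w=2) 4-6(w=3)}
step 6: add edge 6-8 (w=6); MST = {0-1(w=5) 1-2(w=2) 1-5(w=1) 2-3(w=2) 4-6(w=3) 6-8(w=6)}
step 7: add edge 1-8 (w=8); MST = {0-1(w=5) 1-2(w=2) 1-5(w=1) 1-8(w=8) 2-3(w=2) 4-6(w=3) 6-8(w=6)}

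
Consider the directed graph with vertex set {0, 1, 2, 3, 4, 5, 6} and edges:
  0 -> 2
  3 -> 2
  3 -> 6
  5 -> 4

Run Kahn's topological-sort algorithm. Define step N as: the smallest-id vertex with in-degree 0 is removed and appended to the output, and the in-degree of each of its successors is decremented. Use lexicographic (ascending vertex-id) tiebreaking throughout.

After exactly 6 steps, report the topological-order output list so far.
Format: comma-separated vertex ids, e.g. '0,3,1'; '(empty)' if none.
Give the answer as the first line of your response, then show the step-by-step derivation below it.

0,1,3,2,5,4

step 1: output 0; order=[0]; indeg=(0,0,1,0,1,0,1)
step 2: output 1; order=[0,1]; indeg=(0,0,1,0,1,0,1)
step 3: output 3; order=[0,1,3]; indeg=(0,0,0,0,1,0,0)
step 4: output 2; order=[0,1,3,2]; indeg=(0,0,0,0,1,0,0)
step 5: output 5; order=[0,1,3,2,5]; indeg=(0,0,0,0,0,0,0)
step 6: output 4; order=[0,1,3,2,5,4]; indeg=(0,0,0,0,0,0,0)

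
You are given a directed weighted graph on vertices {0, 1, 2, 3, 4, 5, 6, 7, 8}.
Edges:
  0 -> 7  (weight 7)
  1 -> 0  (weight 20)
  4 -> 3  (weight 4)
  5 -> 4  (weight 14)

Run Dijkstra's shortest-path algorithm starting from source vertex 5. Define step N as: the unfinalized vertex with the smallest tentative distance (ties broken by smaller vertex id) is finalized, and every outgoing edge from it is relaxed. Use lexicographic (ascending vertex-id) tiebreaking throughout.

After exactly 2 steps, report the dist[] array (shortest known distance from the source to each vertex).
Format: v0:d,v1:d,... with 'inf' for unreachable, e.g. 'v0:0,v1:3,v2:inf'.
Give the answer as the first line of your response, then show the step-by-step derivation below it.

v0:inf,v1:inf,v2:inf,v3:18,v4:14,v5:0,v6:inf,v7:inf,v8:inf

step 1: dist = v0:inf,v1:inf,v2:inf,v3:inf,v4:14,v5:0,v6:inf,v7:inf,v8:inf
step 2: dist = v0:inf,v1:inf,v2:inf,v3:18,v4:14,v5:0,v6:inf,v7:inf,v8:inf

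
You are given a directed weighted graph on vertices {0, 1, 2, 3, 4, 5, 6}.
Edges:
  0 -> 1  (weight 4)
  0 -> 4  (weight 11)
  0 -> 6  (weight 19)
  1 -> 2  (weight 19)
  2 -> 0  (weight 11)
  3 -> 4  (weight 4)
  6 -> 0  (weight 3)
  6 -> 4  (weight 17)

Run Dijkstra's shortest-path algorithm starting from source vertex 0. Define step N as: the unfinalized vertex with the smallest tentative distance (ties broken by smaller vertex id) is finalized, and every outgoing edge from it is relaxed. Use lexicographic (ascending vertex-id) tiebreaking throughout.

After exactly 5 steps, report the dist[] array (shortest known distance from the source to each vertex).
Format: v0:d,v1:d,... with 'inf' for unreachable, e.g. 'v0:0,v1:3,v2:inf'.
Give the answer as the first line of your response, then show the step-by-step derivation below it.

v0:0,v1:4,v2:23,v3:inf,v4:11,v5:inf,v6:19

step 1: dist = v0:0,v1:4,v2:inf,v3:inf,v4:11,v5:inf,v6:19
step 2: dist = v0:0,v1:4,v2:23,v3:inf,v4:11,v5:inf,v6:19
step 3: dist = v0:0,v1:4,v2:23,v3:inf,v4:11,v5:inf,v6:19
step 4: dist = v0:0,v1:4,v2:23,v3:inf,v4:11,v5:inf,v6:19
step 5: dist = v0:0,v1:4,v2:23,v3:inf,v4:11,v5:inf,v6:19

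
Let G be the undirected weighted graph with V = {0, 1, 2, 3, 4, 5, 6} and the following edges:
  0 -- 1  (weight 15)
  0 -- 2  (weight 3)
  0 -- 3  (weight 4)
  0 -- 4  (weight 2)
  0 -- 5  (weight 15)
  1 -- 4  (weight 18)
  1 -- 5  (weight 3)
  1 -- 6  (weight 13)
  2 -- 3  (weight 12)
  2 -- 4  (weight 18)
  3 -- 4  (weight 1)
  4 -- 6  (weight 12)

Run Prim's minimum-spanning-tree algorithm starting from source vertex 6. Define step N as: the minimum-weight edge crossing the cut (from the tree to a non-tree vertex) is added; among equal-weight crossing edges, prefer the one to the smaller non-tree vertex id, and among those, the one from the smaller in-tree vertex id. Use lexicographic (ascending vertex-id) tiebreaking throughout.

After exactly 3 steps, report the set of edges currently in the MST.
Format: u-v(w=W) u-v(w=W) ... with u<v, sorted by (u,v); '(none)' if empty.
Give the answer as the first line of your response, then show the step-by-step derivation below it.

0-4(w=2) 3-4(w=1) 4-6(w=12)

step 1: add edge 4-6 (w=12); MST = {4-6(w=12)}
step 2: add edge 3-4 (w=1); MST = {3-4(w=1) 4-6(w=12)}
step 3: add edge 0-4 (w=2); MST = {0-4(w=2) 3-4(w=1) 4-6(w=12)}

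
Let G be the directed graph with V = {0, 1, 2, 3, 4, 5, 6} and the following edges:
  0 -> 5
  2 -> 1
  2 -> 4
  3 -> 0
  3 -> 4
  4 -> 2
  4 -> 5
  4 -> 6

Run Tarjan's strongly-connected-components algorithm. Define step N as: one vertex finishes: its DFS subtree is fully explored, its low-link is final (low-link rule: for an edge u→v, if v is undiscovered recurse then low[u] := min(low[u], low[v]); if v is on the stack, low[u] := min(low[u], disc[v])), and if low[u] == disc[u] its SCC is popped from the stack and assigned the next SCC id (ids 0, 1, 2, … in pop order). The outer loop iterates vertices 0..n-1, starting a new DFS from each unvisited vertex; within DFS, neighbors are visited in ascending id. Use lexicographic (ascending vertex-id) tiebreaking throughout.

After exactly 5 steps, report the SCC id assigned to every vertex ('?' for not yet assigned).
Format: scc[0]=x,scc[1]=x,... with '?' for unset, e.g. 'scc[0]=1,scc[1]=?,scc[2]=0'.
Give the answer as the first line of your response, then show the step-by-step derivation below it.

scc[0]=1,scc[1]=2,scc[2]=?,scc[3]=?,scc[4]=?,scc[5]=0,scc[6]=3

step 1: low=(low[0]=0,low[1]=?,low[2]=?,low[3]=?,low[4]=?,low[5]=1,low[6]=?); scc=(scc[0]=?,scc[1]=?,scc[2]=?,scc[3]=?,scc[4]=?,scc[5]=0,scc[6]=?)
step 2: low=(low[0]=0,low[1]=?,low[2]=?,low[3]=?,low[4]=?,low[5]=1,low[6]=?); scc=(scc[0]=1,scc[1]=?,scc[2]=?,scc[3]=?,scc[4]=?,scc[5]=0,scc[6]=?)
step 3: low=(low[0]=0,low[1]=2,low[2]=?,low[3]=?,low[4]=?,low[5]=1,low[6]=?); scc=(scc[0]=1,scc[1]=2,scc[2]=?,scc[3]=?,scc[4]=?,scc[5]=0,scc[6]=?)
step 4: low=(low[0]=0,low[1]=2,low[2]=3,low[3]=?,low[4]=3,low[5]=1,low[6]=5); scc=(scc[0]=1,scc[1]=2,scc[2]=?,scc[3]=?,scc[4]=?,scc[5]=0,scc[6]=3)
step 5: low=(low[0]=0,low[1]=2,low[2]=3,low[3]=?,low[4]=3,low[5]=1,low[6]=5); scc=(scc[0]=1,scc[1]=2,scc[2]=?,scc[3]=?,scc[4]=?,scc[5]=0,scc[6]=3)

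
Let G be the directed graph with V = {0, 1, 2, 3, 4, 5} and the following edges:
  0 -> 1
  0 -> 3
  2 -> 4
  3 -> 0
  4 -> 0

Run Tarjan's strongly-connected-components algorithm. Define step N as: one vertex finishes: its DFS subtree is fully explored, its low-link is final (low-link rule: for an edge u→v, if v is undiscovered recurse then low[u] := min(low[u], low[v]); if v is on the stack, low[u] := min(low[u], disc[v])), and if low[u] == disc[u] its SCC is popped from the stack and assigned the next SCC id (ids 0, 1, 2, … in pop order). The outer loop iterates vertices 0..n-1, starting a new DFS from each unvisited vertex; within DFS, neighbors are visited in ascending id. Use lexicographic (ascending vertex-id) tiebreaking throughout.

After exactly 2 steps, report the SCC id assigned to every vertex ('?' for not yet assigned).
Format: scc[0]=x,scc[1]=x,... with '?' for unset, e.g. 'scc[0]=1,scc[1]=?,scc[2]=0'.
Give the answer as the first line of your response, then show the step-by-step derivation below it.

scc[0]=?,scc[1]=0,scc[2]=?,scc[3]=?,scc[4]=?,scc[5]=?

step 1: low=(low[0]=0,low[1]=1,low[2]=?,low[3]=?,low[4]=?,low[5]=?); scc=(scc[0]=?,scc[1]=0,scc[2]=?,scc[3]=?,scc[4]=?,scc[5]=?)
step 2: low=(low[0]=0,low[1]=1,low[2]=?,low[3]=0,low[4]=?,low[5]=?); scc=(scc[0]=?,scc[1]=0,scc[2]=?,scc[3]=?,scc[4]=?,scc[5]=?)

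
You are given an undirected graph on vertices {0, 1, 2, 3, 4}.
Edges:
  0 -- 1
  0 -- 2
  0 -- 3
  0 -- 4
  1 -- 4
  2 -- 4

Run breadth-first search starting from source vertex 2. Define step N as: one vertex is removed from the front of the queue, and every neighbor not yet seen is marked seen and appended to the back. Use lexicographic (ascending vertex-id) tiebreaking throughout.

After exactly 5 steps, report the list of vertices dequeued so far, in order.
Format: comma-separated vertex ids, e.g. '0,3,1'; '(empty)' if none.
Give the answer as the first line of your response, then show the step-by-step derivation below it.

2,0,4,1,3

step 1: dequeue 2; queue=[0,4]; order=2
step 2: dequeue 0; queue=[4,1,3]; order=2,0
step 3: dequeue 4; queue=[1,3]; order=2,0,4
step 4: dequeue 1; queue=[3]; order=2,0,4,1
step 5: dequeue 3; queue=[(empty)]; order=2,0,4,1,3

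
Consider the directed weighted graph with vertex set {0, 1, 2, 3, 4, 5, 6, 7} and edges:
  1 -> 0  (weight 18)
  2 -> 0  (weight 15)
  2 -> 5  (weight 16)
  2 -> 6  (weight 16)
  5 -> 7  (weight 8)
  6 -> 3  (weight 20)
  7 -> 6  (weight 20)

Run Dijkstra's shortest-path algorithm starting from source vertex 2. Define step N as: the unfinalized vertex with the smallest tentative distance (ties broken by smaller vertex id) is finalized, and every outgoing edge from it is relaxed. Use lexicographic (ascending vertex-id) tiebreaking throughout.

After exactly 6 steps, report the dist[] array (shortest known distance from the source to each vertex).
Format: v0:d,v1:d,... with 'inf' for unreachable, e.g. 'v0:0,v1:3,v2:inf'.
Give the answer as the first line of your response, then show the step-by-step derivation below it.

v0:15,v1:inf,v2:0,v3:36,v4:inf,v5:16,v6:16,v7:24

step 1: dist = v0:15,v1:inf,v2:0,v3:inf,v4:inf,v5:16,v6:16,v7:inf
step 2: dist = v0:15,v1:inf,v2:0,v3:inf,v4:inf,v5:16,v6:16,v7:inf
step 3: dist = v0:15,v1:inf,v2:0,v3:inf,v4:inf,v5:16,v6:16,v7:24
step 4: dist = v0:15,v1:inf,v2:0,v3:36,v4:inf,v5:16,v6:16,v7:24
step 5: dist = v0:15,v1:inf,v2:0,v3:36,v4:inf,v5:16,v6:16,v7:24
step 6: dist = v0:15,v1:inf,v2:0,v3:36,v4:inf,v5:16,v6:16,v7:24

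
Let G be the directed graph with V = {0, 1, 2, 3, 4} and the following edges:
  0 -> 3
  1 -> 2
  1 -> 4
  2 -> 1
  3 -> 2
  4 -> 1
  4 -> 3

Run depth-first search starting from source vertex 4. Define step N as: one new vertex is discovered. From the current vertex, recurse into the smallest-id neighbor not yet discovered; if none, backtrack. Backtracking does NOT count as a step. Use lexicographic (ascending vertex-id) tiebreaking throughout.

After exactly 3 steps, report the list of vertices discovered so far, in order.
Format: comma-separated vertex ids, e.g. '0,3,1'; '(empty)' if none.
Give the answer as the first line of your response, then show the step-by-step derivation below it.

4,1,2

step 1: discover 4; path=4; order=4
step 2: discover 1; path=4>1; order=4,1
step 3: discover 2; path=4>1>2; order=4,1,2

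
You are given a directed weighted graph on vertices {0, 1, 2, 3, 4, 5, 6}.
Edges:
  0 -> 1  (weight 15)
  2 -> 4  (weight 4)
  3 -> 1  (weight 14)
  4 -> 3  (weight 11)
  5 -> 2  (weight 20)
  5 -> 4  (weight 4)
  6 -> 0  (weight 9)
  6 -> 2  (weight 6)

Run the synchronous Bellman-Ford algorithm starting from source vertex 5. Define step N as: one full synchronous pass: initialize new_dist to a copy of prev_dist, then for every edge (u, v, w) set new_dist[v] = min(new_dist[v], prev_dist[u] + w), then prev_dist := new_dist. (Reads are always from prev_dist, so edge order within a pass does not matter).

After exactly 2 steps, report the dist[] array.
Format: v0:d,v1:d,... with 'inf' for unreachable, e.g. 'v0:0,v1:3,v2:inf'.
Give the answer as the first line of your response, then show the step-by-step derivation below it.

v0:inf,v1:inf,v2:20,v3:15,v4:4,v5:0,v6:inf

step 1: dist = v0:inf,v1:inf,v2:20,v3:inf,v4:4,v5:0,v6:inf
step 2: dist = v0:inf,v1:inf,v2:20,v3:15,v4:4,v5:0,v6:inf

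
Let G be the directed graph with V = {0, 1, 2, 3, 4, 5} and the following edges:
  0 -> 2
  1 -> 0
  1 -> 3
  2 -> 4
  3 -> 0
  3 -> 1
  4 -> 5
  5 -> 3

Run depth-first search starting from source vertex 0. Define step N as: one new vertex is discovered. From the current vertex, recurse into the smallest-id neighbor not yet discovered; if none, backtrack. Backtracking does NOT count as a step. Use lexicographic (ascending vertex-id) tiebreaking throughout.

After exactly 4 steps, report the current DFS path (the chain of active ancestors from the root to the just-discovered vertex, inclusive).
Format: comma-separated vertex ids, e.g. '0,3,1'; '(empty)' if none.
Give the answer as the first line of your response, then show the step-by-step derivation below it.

0,2,4,5

step 1: discover 0; path=0; order=0
step 2: discover 2; path=0>2; order=0,2
step 3: discover 4; path=0>2>4; order=0,2,4
step 4: discover 5; path=0>2>4>5; order=0,2,4,5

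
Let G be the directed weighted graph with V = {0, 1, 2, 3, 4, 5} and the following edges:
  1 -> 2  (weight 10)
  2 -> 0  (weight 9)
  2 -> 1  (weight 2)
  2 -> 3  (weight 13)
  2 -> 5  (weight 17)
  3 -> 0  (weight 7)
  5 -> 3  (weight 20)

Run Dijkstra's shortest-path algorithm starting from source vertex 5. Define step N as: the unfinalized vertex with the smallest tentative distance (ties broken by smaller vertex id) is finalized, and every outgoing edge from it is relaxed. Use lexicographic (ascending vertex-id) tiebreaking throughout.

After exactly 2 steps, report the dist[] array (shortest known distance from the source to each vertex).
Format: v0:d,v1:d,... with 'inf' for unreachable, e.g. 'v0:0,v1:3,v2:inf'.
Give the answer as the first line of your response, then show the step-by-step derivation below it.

v0:27,v1:inf,v2:inf,v3:20,v4:inf,v5:0

step 1: dist = v0:inf,v1:inf,v2:inf,v3:20,v4:inf,v5:0
step 2: dist = v0:27,v1:inf,v2:inf,v3:20,v4:inf,v5:0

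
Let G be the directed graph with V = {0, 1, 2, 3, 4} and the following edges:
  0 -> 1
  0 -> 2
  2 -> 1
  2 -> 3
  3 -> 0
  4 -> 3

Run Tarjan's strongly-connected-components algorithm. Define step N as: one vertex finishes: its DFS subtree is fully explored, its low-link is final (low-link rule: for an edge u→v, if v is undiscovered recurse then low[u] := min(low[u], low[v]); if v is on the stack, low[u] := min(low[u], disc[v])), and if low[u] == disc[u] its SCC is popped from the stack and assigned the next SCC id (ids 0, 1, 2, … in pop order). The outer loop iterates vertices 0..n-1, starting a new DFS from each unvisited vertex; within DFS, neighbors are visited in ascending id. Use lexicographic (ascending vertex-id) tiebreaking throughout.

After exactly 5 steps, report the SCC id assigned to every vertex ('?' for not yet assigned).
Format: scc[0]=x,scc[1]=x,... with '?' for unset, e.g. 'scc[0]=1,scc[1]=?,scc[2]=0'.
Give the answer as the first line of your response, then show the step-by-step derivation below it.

scc[0]=1,scc[1]=0,scc[2]=1,scc[3]=1,scc[4]=2

step 1: low=(low[0]=0,low[1]=1,low[2]=?,low[3]=?,low[4]=?); scc=(scc[0]=?,scc[1]=0,scc[2]=?,scc[3]=?,scc[4]=?)
step 2: low=(low[0]=0,low[1]=1,low[2]=2,low[3]=0,low[4]=?); scc=(scc[0]=?,scc[1]=0,scc[2]=?,scc[3]=?,scc[4]=?)
step 3: low=(low[0]=0,low[1]=1,low[2]=0,low[3]=0,low[4]=?); scc=(scc[0]=?,scc[1]=0,scc[2]=?,scc[3]=?,scc[4]=?)
step 4: low=(low[0]=0,low[1]=1,low[2]=0,low[3]=0,low[4]=?); scc=(scc[0]=1,scc[1]=0,scc[2]=1,scc[3]=1,scc[4]=?)
step 5: low=(low[0]=0,low[1]=1,low[2]=0,low[3]=0,low[4]=4); scc=(scc[0]=1,scc[1]=0,scc[2]=1,scc[3]=1,scc[4]=2)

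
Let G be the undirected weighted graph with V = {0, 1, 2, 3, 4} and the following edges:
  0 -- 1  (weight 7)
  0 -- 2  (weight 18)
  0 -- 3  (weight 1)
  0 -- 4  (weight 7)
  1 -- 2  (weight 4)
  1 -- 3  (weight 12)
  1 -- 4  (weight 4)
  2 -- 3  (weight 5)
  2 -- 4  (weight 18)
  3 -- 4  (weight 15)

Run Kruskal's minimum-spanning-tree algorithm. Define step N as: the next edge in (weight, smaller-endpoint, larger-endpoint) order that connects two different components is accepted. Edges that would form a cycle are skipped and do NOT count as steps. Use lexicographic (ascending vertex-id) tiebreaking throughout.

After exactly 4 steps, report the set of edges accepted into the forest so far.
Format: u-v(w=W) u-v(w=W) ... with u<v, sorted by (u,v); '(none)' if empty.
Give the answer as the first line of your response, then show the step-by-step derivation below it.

0-3(w=1) 1-2(w=4) 1-4(w=4) 2-3(w=5)

step 1: add edge 0-3 (w=1); MST = {0-3(w=1)}
step 2: add edge 1-2 (w=4); MST = {0-3(w=1) 1-2(w=4)}
step 3: add edge 1-4 (w=4); MST = {0-3(w=1) 1-2(w=4) 1-4(w=4)}
step 4: add edge 2-3 (w=5); MST = {0-3(w=1) 1-2(w=4) 1-4(w=4) 2-3(w=5)}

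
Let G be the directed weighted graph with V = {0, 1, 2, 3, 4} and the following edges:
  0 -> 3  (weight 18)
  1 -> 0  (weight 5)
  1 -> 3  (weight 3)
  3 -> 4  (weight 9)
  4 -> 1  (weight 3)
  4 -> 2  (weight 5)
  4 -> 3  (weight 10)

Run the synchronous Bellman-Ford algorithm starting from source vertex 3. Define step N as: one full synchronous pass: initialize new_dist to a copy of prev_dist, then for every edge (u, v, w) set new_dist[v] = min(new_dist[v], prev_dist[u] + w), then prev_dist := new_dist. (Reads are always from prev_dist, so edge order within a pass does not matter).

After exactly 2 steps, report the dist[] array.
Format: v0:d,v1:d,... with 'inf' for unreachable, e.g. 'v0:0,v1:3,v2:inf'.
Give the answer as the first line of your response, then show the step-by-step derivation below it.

v0:inf,v1:12,v2:14,v3:0,v4:9

step 1: dist = v0:inf,v1:inf,v2:inf,v3:0,v4:9
step 2: dist = v0:inf,v1:12,v2:14,v3:0,v4:9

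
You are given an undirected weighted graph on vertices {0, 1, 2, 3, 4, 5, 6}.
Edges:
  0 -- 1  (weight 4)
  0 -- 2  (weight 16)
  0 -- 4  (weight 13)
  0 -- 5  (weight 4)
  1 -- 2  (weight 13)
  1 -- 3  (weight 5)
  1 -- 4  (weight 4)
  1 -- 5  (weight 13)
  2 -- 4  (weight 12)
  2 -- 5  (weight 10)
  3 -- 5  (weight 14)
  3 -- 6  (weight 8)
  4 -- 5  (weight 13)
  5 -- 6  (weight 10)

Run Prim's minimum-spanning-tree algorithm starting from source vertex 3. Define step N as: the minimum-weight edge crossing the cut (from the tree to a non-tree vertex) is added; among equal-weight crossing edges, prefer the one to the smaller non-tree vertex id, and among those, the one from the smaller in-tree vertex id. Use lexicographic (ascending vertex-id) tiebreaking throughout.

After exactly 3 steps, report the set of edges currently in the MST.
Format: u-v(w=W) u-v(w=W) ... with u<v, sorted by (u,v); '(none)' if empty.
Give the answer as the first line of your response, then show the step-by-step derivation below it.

0-1(w=4) 1-3(w=5) 1-4(w=4)

step 1: add edge 1-3 (w=5); MST = {1-3(w=5)}
step 2: add edge 0-1 (w=4); MST = {0-1(w=4) 1-3(w=5)}
step 3: add edge 1-4 (w=4); MST = {0-1(w=4) 1-3(w=5) 1-4(w=4)}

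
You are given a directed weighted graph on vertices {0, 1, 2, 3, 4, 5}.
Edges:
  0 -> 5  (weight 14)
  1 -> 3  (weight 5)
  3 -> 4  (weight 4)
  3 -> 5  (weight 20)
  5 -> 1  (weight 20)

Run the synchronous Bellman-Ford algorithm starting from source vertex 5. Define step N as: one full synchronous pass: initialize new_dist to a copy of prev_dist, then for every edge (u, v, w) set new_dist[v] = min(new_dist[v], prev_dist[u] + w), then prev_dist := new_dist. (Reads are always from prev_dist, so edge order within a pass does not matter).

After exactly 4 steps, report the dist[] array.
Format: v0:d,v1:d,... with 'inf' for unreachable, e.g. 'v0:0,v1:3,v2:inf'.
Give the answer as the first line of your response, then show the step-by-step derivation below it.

v0:inf,v1:20,v2:inf,v3:25,v4:29,v5:0

step 1: dist = v0:inf,v1:20,v2:inf,v3:inf,v4:inf,v5:0
step 2: dist = v0:inf,v1:20,v2:inf,v3:25,v4:inf,v5:0
step 3: dist = v0:inf,v1:20,v2:inf,v3:25,v4:29,v5:0
step 4: dist = v0:inf,v1:20,v2:inf,v3:25,v4:29,v5:0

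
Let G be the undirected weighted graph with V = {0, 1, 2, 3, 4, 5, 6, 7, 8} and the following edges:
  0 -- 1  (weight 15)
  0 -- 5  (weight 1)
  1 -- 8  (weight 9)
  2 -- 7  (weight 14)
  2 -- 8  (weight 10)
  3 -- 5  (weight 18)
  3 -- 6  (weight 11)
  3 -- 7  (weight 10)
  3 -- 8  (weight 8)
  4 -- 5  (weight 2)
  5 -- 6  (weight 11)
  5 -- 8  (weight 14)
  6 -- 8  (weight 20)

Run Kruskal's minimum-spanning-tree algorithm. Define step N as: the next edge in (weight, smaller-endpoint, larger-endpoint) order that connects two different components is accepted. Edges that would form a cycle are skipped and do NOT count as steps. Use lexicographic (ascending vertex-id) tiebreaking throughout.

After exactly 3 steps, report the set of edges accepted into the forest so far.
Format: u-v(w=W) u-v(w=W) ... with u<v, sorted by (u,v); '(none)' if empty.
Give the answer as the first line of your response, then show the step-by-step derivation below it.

0-5(w=1) 3-8(w=8) 4-5(w=2)

step 1: add edge 0-5 (w=1); MST = {0-5(w=1)}
step 2: add edge 4-5 (w=2); MST = {0-5(w=1) 4-5(w=2)}
step 3: add edge 3-8 (w=8); MST = {0-5(w=1) 3-8(w=8) 4-5(w=2)}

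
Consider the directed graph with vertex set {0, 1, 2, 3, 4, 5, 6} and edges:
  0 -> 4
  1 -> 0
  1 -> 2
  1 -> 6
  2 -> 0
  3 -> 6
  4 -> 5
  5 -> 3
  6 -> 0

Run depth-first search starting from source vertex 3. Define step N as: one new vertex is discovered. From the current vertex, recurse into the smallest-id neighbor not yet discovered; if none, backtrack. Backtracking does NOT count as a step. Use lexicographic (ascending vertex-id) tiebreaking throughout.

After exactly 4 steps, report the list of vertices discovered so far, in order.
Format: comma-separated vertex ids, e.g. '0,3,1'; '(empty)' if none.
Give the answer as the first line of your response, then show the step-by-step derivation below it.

3,6,0,4

step 1: discover 3; path=3; order=3
step 2: discover 6; path=3>6; order=3,6
step 3: discover 0; path=3>6>0; order=3,6,0
step 4: discover 4; path=3>6>0>4; order=3,6,0,4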